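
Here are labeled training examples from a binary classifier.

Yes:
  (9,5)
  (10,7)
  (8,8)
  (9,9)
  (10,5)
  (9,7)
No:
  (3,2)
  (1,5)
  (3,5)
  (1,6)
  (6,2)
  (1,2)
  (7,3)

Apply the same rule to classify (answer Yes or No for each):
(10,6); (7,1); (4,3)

Yes, No, No

The pattern is that an item is 'Yes' exactly when: sum ≥ 14.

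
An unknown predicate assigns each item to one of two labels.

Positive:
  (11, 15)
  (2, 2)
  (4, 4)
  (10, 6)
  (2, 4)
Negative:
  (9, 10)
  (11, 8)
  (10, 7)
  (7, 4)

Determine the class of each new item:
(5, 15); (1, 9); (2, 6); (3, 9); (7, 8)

'Positive' ⟺ sum is even.
(5, 15) — 5+15 = 20, hence Positive.
(1, 9) — 1+9 = 10, hence Positive.
(2, 6) — 2+6 = 8, hence Positive.
(3, 9) — 3+9 = 12, hence Positive.
(7, 8) — 7+8 = 15, hence Negative.

Positive, Positive, Positive, Positive, Negative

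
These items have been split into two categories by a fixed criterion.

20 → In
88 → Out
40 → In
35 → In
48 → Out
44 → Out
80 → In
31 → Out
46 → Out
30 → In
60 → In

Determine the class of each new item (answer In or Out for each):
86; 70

'In' ⟺ multiple of 5.
86: 86 = 5·17 + 1 — does not fit, so Out. 70: 70 = 5·14 — passes, so In.

Out, In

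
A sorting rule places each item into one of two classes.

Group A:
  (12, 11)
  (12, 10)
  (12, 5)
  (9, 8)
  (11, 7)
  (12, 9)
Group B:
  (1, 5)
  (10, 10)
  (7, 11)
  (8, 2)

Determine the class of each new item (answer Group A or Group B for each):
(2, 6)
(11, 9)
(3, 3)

The common property of the 'Group A' items is: first > second AND sum ≥ 17. No 'Group B' item has it.
(2, 6) — 2 < 6, 2+6 = 8, hence Group B. (11, 9) — 11 > 9, 11+9 = 20, hence Group A. (3, 3) — 3 = 3, 3+3 = 6, hence Group B.

Group B, Group A, Group B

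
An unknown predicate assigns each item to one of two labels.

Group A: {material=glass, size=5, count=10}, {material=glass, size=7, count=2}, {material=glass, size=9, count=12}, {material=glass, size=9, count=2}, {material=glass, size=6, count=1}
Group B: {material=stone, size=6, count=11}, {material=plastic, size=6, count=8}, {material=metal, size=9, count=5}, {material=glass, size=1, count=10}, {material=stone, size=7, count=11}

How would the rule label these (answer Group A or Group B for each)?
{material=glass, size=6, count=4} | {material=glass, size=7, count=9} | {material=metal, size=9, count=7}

The distinguishing property — material is glass AND size ≥ 5 — holds for all the 'Group A' cases and none of the 'Group B' cases.
{material=glass, size=6, count=4}: material is glass, size = 6, checks out → Group A.
{material=glass, size=7, count=9}: material is glass, size = 7, checks out → Group A.
{material=metal, size=9, count=7}: material is metal, size = 9, fails this test → Group B.

Group A, Group A, Group B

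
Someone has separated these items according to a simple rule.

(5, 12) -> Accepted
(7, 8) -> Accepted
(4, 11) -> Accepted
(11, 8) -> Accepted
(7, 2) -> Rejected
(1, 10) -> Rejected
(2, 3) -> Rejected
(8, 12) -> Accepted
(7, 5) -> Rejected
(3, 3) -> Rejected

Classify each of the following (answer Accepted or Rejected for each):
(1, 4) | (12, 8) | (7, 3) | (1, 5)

Rejected, Accepted, Rejected, Rejected

The rule appears to be: sum ≥ 15.
(1, 4) → 1+4 = 5 → Rejected. (12, 8) → 12+8 = 20 → Accepted. (7, 3) → 7+3 = 10 → Rejected. (1, 5) → 1+5 = 6 → Rejected.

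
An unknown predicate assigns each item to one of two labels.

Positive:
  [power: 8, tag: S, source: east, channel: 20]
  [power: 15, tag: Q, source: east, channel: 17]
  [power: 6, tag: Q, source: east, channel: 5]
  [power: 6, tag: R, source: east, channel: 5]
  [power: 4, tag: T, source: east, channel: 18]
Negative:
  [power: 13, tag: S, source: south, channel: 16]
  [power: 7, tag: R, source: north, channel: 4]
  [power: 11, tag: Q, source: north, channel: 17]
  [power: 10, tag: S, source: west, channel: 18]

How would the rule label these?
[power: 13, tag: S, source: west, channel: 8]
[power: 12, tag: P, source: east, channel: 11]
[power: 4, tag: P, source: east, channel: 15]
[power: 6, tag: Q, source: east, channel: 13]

Negative, Positive, Positive, Positive

The distinguishing property — source is east — holds for all the 'Positive' cases and none of the 'Negative' cases.
[power: 13, tag: S, source: west, channel: 8]: source is west, does not fit → Negative.
[power: 12, tag: P, source: east, channel: 11]: source is east, matches → Positive.
[power: 4, tag: P, source: east, channel: 15]: source is east, matches → Positive.
[power: 6, tag: Q, source: east, channel: 13]: source is east, matches → Positive.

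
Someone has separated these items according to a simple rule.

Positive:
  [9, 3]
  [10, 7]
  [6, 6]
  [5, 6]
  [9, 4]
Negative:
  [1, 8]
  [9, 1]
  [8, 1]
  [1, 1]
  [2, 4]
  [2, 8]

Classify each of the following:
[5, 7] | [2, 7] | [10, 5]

Positive, Negative, Positive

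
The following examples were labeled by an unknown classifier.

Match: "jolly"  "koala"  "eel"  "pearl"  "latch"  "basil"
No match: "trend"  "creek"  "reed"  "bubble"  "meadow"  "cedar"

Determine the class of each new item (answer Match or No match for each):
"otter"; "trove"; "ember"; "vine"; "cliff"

'Match' ⟺ odd length AND contains 'l'.

No match, No match, No match, No match, Match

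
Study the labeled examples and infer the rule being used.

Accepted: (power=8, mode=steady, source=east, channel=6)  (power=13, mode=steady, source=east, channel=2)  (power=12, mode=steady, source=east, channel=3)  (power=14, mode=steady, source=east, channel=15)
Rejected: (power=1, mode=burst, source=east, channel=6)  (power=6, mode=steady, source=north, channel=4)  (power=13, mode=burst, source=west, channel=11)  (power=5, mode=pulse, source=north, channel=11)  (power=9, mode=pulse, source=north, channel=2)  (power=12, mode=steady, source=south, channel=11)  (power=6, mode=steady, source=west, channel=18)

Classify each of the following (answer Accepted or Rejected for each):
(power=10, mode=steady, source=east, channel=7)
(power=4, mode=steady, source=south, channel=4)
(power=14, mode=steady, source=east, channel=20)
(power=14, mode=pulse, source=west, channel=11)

Accepted, Rejected, Accepted, Rejected

The rule appears to be: mode is steady AND source is east.
Accepted: (power=10, mode=steady, source=east, channel=7), since mode is steady, source is east. Rejected: (power=4, mode=steady, source=south, channel=4), since mode is steady, source is south. Accepted: (power=14, mode=steady, source=east, channel=20), since mode is steady, source is east. Rejected: (power=14, mode=pulse, source=west, channel=11), since mode is pulse, source is west.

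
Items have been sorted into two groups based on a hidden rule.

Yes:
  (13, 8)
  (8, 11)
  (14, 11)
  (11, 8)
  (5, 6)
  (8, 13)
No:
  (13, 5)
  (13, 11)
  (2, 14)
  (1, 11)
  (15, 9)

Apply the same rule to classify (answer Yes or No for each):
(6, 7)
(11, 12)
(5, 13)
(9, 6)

The common property of the 'Yes' items is: sum is odd. No 'No' item has it.
(6, 7): 6+7 = 13 — qualifies, so Yes. (11, 12): 11+12 = 23 — qualifies, so Yes. (5, 13): 5+13 = 18 — lacks this property, so No. (9, 6): 9+6 = 15 — qualifies, so Yes.

Yes, Yes, No, Yes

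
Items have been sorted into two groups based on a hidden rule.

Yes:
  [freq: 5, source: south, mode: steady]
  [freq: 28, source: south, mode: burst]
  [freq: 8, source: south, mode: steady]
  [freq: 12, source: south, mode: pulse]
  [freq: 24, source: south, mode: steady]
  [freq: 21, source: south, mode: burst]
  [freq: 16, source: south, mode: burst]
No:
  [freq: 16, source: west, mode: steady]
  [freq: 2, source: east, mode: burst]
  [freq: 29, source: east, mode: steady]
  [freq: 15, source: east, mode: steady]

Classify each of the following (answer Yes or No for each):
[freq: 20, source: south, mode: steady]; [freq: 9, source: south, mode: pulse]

Checking candidate rules against both groups, what survives is: source is south.
Yes: [freq: 20, source: south, mode: steady], since source is south.
Yes: [freq: 9, source: south, mode: pulse], since source is south.

Yes, Yes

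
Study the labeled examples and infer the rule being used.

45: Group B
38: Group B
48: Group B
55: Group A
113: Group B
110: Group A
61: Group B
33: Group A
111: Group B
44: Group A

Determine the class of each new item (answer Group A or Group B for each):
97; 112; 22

The pattern is that an item is 'Group A' exactly when: multiple of 11.
Group B: 97, since 97 = 11·8 + 9.
Group B: 112, since 112 = 11·10 + 2.
Group A: 22, since 22 = 11·2.

Group B, Group B, Group A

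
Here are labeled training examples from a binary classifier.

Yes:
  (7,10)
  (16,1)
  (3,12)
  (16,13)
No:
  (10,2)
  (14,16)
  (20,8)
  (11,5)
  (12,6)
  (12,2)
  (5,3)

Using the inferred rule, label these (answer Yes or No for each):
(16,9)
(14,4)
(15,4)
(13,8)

Yes, No, Yes, Yes

The pattern is that an item is 'Yes' exactly when: sum is odd.
Yes: (16,9), since 16+9 = 25. No: (14,4), since 14+4 = 18. Yes: (15,4), since 15+4 = 19. Yes: (13,8), since 13+8 = 21.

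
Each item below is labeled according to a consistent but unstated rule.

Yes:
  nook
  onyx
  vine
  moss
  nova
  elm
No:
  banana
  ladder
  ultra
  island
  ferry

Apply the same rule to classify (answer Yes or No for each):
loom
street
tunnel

Yes, No, No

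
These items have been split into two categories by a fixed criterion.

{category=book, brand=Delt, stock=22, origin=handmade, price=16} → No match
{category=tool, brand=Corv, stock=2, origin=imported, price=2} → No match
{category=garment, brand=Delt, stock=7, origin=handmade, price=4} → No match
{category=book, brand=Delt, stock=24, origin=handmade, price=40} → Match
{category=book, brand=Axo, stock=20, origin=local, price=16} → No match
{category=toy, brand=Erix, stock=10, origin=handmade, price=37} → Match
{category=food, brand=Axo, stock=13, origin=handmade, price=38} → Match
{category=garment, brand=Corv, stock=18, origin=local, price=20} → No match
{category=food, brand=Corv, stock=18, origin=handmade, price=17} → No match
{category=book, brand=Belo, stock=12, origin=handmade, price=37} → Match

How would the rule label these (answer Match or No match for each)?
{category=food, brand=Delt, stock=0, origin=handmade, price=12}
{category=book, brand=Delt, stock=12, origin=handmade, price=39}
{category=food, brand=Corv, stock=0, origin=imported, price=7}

No match, Match, No match

The rule appears to be: price ≥ 37.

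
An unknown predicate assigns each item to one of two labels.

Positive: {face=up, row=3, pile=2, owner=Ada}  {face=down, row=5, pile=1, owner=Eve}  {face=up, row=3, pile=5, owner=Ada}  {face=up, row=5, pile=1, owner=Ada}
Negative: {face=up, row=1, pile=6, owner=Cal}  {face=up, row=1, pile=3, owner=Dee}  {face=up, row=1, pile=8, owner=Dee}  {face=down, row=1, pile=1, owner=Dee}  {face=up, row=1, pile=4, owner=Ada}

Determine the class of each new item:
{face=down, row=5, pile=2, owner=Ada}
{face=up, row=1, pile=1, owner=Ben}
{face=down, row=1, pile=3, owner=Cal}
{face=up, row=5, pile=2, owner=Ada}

Positive, Negative, Negative, Positive

The classifier is using: row ≥ 3.
Positive: {face=down, row=5, pile=2, owner=Ada}, since row = 5.
Negative: {face=up, row=1, pile=1, owner=Ben}, since row = 1.
Negative: {face=down, row=1, pile=3, owner=Cal}, since row = 1.
Positive: {face=up, row=5, pile=2, owner=Ada}, since row = 5.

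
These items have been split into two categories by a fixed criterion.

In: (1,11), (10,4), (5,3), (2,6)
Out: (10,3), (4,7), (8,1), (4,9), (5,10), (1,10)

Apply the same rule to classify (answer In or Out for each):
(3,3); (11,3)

In, In

Looking at the examples, the only property every 'In' case has and every 'Out' case lacks is: sum is even.
In: (3,3), since 3+3 = 6.
In: (11,3), since 11+3 = 14.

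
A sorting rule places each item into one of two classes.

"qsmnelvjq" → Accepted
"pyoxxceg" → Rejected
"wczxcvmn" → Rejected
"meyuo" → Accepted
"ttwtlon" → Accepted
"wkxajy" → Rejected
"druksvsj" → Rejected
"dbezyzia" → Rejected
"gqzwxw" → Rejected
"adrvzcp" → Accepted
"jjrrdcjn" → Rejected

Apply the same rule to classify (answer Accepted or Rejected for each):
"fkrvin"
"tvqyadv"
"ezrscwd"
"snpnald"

Rejected, Accepted, Accepted, Accepted

The simplest hypothesis consistent with all the labels is: odd length.
"fkrvin": length 6, does not pass → Rejected. "tvqyadv": length 7, fits → Accepted. "ezrscwd": length 7, fits → Accepted. "snpnald": length 7, fits → Accepted.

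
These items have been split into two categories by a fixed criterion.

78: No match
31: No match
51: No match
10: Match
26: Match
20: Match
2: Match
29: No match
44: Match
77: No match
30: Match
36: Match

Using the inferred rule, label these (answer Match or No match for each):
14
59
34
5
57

Match, No match, Match, No match, No match

Every 'Match' example satisfies: even AND at most 44. None of the 'No match' examples do.
14 — 14 is even, 14 ≤ 44, hence Match.
59 — 59 is odd, 59 > 44, hence No match.
34 — 34 is even, 34 ≤ 44, hence Match.
5 — 5 is odd, 5 ≤ 44, hence No match.
57 — 57 is odd, 57 > 44, hence No match.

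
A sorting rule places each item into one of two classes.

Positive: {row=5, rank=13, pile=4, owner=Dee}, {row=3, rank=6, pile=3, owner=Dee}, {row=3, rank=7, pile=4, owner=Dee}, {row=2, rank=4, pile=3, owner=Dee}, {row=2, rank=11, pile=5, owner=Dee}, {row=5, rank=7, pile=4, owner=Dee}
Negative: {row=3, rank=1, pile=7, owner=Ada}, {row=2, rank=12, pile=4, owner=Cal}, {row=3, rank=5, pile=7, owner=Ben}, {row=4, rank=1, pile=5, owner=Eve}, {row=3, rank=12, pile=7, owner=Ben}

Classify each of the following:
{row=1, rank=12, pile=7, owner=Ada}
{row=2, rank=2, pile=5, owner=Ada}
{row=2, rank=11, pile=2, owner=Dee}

The common property of the 'Positive' items is: owner is Dee. No 'Negative' item has it.
{row=1, rank=12, pile=7, owner=Ada}: owner is Ada — does not pass, so Negative. {row=2, rank=2, pile=5, owner=Ada}: owner is Ada — does not pass, so Negative. {row=2, rank=11, pile=2, owner=Dee}: owner is Dee — has this property, so Positive.

Negative, Negative, Positive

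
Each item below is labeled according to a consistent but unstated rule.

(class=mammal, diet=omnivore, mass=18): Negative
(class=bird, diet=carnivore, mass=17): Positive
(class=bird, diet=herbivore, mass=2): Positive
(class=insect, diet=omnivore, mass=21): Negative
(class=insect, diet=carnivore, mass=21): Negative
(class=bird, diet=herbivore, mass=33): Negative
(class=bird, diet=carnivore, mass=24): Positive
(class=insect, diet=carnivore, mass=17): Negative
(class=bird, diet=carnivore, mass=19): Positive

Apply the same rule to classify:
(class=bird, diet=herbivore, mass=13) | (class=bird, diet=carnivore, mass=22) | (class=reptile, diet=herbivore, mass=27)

The simplest hypothesis consistent with all the labels is: class is bird AND mass ≤ 24.
(class=bird, diet=herbivore, mass=13) — class is bird, mass = 13, hence Positive.
(class=bird, diet=carnivore, mass=22) — class is bird, mass = 22, hence Positive.
(class=reptile, diet=herbivore, mass=27) — class is reptile, mass = 27, hence Negative.

Positive, Positive, Negative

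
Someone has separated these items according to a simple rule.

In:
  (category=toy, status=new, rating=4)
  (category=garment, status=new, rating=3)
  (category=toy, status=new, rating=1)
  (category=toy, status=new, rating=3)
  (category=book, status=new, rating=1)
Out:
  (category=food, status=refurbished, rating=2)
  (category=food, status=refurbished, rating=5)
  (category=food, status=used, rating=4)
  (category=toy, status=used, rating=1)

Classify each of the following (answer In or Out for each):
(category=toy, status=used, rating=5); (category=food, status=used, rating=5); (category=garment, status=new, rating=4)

Out, Out, In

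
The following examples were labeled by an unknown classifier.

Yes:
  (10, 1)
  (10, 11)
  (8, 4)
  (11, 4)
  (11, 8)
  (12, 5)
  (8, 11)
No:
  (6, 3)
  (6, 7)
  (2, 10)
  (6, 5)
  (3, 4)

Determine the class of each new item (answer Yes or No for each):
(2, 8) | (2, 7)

A rule that fits every label: first ≥ 7 — true of each 'Yes' example, false of each 'No' one.
(2, 8): first 2 — lacks this property, so No. (2, 7): first 2 — lacks this property, so No.

No, No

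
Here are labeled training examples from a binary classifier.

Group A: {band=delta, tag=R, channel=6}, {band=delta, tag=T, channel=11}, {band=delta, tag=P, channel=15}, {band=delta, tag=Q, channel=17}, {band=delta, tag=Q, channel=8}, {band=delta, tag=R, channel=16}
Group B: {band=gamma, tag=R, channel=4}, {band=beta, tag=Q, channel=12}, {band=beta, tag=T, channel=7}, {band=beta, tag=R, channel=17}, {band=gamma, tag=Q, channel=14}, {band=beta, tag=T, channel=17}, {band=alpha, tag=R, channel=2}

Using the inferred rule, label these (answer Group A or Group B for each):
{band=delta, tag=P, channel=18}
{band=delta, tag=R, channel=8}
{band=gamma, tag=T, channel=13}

All 'Group A' examples share one property — band is delta — and every 'Group B' example lacks it.
{band=delta, tag=P, channel=18}: band is delta — has this property, so Group A.
{band=delta, tag=R, channel=8}: band is delta — has this property, so Group A.
{band=gamma, tag=T, channel=13}: band is gamma — doesn't match, so Group B.

Group A, Group A, Group B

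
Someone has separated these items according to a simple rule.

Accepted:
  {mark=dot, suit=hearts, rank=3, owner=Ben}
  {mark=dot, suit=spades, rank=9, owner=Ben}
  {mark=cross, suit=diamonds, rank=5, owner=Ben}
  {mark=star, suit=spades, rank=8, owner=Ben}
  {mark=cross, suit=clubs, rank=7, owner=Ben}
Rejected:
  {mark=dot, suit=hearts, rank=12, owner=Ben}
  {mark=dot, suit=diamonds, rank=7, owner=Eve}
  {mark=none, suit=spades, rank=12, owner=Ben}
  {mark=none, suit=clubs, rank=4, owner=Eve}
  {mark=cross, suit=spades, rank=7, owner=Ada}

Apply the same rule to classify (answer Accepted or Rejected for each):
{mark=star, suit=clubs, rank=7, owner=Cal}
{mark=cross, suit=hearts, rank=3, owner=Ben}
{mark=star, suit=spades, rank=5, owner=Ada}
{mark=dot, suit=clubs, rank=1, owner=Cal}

Rejected, Accepted, Rejected, Rejected

Rule: owner is Ben AND rank ≤ 9. This holds for each 'Accepted' example and fails for each 'Rejected' one.
Rejected: {mark=star, suit=clubs, rank=7, owner=Cal}, since owner is Cal, rank = 7. Accepted: {mark=cross, suit=hearts, rank=3, owner=Ben}, since owner is Ben, rank = 3. Rejected: {mark=star, suit=spades, rank=5, owner=Ada}, since owner is Ada, rank = 5. Rejected: {mark=dot, suit=clubs, rank=1, owner=Cal}, since owner is Cal, rank = 1.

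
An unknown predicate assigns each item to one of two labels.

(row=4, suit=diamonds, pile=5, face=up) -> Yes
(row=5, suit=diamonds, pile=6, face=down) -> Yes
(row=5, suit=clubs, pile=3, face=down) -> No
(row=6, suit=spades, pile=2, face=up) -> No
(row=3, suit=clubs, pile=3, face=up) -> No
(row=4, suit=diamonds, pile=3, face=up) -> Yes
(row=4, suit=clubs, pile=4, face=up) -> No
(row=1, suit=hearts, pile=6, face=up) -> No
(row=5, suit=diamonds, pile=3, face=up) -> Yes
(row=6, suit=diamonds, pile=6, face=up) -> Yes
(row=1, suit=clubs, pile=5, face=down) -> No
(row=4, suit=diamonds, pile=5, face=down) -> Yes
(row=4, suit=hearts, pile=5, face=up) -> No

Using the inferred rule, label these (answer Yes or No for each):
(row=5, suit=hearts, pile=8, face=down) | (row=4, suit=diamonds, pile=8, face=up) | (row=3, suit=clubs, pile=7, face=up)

No, Yes, No

The rule appears to be: suit is diamonds.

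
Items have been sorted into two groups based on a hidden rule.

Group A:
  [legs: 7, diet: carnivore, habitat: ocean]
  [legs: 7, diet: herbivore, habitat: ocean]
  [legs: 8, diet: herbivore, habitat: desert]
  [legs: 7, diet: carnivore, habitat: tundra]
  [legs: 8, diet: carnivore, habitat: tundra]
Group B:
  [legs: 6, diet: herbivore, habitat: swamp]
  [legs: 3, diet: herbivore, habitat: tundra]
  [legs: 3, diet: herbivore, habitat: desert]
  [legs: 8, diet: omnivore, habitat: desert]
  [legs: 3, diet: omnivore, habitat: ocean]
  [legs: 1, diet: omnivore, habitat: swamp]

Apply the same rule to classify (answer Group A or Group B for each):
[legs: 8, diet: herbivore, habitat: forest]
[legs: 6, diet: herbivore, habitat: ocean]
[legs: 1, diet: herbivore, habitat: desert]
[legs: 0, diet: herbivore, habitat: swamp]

The simplest hypothesis consistent with all the labels is: diet is not omnivore AND legs ≥ 7.
[legs: 8, diet: herbivore, habitat: forest]: diet is herbivore, legs = 8 — has this property, so Group A.
[legs: 6, diet: herbivore, habitat: ocean]: diet is herbivore, legs = 6 — lacks this property, so Group B.
[legs: 1, diet: herbivore, habitat: desert]: diet is herbivore, legs = 1 — lacks this property, so Group B.
[legs: 0, diet: herbivore, habitat: swamp]: diet is herbivore, legs = 0 — lacks this property, so Group B.

Group A, Group B, Group B, Group B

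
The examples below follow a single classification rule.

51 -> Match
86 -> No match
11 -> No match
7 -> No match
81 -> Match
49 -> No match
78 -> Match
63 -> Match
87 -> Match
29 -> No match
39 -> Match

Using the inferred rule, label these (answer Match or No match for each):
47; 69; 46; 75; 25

No match, Match, No match, Match, No match

A rule that fits every label: multiple of 3 — true of each 'Match' example, false of each 'No match' one.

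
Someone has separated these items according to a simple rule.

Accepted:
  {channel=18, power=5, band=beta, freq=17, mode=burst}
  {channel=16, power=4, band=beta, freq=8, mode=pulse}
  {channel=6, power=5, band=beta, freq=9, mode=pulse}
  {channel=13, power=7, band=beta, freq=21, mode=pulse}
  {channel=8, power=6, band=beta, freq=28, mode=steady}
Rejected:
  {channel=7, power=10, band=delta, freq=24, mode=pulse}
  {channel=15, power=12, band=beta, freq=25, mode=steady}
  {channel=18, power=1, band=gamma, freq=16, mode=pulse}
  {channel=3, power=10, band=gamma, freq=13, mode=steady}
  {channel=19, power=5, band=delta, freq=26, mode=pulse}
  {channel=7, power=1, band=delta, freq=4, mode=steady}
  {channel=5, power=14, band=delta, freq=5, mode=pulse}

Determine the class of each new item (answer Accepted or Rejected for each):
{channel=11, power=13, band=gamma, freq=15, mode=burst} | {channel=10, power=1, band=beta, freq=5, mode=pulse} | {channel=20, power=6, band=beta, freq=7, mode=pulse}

A rule that fits every label: band is beta AND power ≤ 7 — true of each 'Accepted' example, false of each 'Rejected' one.
{channel=11, power=13, band=gamma, freq=15, mode=burst} → band is gamma, power = 13 → Rejected.
{channel=10, power=1, band=beta, freq=5, mode=pulse} → band is beta, power = 1 → Accepted.
{channel=20, power=6, band=beta, freq=7, mode=pulse} → band is beta, power = 6 → Accepted.

Rejected, Accepted, Accepted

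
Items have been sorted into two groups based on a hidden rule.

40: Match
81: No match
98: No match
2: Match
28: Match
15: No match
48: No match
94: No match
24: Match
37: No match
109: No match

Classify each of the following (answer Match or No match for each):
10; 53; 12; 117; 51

Match, No match, Match, No match, No match

The pattern is that an item is 'Match' exactly when: even AND at most 40.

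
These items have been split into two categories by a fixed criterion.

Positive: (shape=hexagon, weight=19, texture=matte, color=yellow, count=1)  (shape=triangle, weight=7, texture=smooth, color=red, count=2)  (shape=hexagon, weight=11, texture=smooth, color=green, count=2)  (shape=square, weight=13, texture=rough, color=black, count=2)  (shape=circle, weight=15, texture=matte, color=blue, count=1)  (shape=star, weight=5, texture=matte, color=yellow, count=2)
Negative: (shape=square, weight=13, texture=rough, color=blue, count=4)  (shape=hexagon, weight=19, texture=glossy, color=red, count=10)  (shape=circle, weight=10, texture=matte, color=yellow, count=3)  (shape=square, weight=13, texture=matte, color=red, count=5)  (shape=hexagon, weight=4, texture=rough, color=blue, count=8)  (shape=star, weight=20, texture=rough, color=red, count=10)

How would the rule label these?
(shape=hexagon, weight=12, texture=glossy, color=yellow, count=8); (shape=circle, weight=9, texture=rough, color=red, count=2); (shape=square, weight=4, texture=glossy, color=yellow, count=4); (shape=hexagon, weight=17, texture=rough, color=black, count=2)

Negative, Positive, Negative, Positive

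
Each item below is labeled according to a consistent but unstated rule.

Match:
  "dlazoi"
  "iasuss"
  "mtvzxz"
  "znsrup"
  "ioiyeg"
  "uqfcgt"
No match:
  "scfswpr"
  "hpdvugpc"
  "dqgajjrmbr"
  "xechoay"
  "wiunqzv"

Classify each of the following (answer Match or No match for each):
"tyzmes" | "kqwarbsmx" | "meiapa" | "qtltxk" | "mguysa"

Match, No match, Match, Match, Match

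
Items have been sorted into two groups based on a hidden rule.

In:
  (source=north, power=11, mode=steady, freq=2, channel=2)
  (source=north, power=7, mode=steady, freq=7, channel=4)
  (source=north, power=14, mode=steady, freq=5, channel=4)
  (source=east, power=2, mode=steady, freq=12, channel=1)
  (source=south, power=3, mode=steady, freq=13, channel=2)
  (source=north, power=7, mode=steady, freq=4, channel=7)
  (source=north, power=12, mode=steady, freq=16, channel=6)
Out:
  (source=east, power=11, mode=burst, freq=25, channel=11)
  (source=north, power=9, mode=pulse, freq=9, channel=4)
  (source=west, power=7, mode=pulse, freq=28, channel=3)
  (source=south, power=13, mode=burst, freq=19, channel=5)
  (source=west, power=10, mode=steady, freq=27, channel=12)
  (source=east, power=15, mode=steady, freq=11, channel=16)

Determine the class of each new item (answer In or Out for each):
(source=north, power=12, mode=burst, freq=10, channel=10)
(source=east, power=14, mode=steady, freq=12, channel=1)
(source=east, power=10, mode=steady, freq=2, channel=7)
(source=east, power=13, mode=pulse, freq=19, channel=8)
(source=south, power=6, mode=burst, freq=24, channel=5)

'In' ⟺ mode is steady AND channel ≤ 7.

Out, In, In, Out, Out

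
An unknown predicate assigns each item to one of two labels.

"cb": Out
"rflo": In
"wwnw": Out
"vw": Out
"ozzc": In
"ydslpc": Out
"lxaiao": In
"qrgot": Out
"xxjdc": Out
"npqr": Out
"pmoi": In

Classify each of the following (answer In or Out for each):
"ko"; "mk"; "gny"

In, Out, Out

Rule: even length AND contains 'o'. This holds for each 'In' example and fails for each 'Out' one.
"ko" → length 2, has 'o' → In. "mk" → length 2, no 'o' → Out. "gny" → length 3, no 'o' → Out.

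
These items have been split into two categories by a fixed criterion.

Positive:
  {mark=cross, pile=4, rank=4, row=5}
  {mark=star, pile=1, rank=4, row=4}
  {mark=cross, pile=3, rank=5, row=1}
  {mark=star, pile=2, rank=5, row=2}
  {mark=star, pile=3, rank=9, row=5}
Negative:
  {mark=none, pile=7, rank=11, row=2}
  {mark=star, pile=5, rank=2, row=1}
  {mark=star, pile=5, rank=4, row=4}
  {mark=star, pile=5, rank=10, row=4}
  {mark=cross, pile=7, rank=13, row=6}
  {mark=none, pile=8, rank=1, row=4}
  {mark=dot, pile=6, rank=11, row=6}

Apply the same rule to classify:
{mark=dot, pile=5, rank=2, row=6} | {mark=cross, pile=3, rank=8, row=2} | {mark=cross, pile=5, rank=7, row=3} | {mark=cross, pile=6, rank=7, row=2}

Negative, Positive, Negative, Negative

The common property of the 'Positive' items is: pile ≤ 4. No 'Negative' item has it.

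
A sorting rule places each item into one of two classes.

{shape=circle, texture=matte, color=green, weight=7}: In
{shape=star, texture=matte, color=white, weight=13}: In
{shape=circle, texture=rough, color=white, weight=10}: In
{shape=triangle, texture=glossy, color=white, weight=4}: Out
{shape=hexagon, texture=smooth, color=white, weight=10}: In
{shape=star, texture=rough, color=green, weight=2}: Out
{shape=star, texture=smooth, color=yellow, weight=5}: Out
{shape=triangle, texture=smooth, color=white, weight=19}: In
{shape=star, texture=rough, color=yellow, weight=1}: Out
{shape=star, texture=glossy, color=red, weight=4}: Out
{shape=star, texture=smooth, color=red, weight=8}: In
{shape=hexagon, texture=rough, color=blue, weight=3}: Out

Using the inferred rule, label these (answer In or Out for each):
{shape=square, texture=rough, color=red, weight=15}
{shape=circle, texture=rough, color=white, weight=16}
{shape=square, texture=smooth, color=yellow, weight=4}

In, In, Out

The simplest hypothesis consistent with all the labels is: weight ≥ 7.
{shape=square, texture=rough, color=red, weight=15}: weight = 15 — passes, so In.
{shape=circle, texture=rough, color=white, weight=16}: weight = 16 — passes, so In.
{shape=square, texture=smooth, color=yellow, weight=4}: weight = 4 — does not fit, so Out.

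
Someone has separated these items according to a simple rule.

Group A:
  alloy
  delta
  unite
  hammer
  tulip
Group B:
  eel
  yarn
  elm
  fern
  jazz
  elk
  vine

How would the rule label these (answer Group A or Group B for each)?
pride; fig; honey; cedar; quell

Group A, Group B, Group A, Group A, Group A

The simplest hypothesis consistent with all the labels is: length ≥ 5.
Group A: pride, since length 5.
Group B: fig, since length 3.
Group A: honey, since length 5.
Group A: cedar, since length 5.
Group A: quell, since length 5.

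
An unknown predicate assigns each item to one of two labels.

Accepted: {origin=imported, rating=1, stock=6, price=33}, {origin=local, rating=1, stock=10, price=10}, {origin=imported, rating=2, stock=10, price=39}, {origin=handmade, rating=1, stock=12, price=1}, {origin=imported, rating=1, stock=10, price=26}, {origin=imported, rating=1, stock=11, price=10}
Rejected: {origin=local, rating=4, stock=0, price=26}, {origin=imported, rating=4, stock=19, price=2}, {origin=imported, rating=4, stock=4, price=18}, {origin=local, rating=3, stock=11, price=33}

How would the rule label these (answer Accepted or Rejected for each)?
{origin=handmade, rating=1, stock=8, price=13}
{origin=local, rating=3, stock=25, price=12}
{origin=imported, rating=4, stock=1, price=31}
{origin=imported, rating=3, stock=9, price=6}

Accepted, Rejected, Rejected, Rejected

Every 'Accepted' example satisfies: rating ≤ 2. None of the 'Rejected' examples do.
{origin=handmade, rating=1, stock=8, price=13}: rating = 1, satisfies this → Accepted.
{origin=local, rating=3, stock=25, price=12}: rating = 3, does not fit → Rejected.
{origin=imported, rating=4, stock=1, price=31}: rating = 4, does not fit → Rejected.
{origin=imported, rating=3, stock=9, price=6}: rating = 3, does not fit → Rejected.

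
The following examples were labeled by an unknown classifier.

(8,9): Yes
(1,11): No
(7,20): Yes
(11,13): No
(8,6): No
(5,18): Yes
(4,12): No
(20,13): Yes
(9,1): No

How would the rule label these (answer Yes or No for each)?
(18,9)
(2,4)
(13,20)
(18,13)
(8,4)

Yes, No, Yes, Yes, No

A rule that fits every label: sum is odd — true of each 'Yes' example, false of each 'No' one.
(18,9): 18+9 = 27, matches → Yes.
(2,4): 2+4 = 6, lacks this property → No.
(13,20): 13+20 = 33, matches → Yes.
(18,13): 18+13 = 31, matches → Yes.
(8,4): 8+4 = 12, lacks this property → No.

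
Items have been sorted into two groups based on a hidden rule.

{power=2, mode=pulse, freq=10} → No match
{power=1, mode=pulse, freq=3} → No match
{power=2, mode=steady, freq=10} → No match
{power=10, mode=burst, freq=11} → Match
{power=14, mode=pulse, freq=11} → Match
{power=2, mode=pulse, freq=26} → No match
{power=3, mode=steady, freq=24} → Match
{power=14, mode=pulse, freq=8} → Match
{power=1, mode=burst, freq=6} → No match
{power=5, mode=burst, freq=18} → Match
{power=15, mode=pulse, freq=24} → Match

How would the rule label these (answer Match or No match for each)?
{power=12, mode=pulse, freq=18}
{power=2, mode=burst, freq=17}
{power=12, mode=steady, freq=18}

Match, No match, Match

Every 'Match' example satisfies: power ≥ 3. None of the 'No match' examples do.
{power=12, mode=pulse, freq=18} → power = 12 → Match.
{power=2, mode=burst, freq=17} → power = 2 → No match.
{power=12, mode=steady, freq=18} → power = 12 → Match.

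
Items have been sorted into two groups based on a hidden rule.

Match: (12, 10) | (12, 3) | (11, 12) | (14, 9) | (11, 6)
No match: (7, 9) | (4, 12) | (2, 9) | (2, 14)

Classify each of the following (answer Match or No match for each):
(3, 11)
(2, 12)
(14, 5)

The classifier is using: first ≥ 9.
No match: (3, 11), since first 3. No match: (2, 12), since first 2. Match: (14, 5), since first 14.

No match, No match, Match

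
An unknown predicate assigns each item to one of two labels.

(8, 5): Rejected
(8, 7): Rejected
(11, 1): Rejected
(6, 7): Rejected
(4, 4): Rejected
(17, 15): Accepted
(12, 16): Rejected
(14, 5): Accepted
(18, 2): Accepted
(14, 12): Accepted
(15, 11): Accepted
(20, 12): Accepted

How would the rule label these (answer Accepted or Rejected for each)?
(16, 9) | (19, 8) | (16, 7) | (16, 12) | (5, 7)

Accepted, Accepted, Accepted, Accepted, Rejected

The distinguishing property — first ≥ 14 — holds for all the 'Accepted' cases and none of the 'Rejected' cases.
(16, 9) → first 16 → Accepted. (19, 8) → first 19 → Accepted. (16, 7) → first 16 → Accepted. (16, 12) → first 16 → Accepted. (5, 7) → first 5 → Rejected.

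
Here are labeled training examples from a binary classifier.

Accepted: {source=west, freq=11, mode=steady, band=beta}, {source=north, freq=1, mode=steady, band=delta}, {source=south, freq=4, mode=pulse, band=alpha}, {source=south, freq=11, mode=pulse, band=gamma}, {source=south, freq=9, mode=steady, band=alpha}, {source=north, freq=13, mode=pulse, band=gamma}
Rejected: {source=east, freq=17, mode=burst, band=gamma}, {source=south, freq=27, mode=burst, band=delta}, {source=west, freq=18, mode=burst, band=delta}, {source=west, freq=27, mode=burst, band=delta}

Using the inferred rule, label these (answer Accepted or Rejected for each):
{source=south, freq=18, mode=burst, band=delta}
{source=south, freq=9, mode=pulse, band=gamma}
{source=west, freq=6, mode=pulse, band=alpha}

Rejected, Accepted, Accepted

One predicate separates the groups cleanly: freq ≤ 13.
{source=south, freq=18, mode=burst, band=delta} — freq = 18, hence Rejected.
{source=south, freq=9, mode=pulse, band=gamma} — freq = 9, hence Accepted.
{source=west, freq=6, mode=pulse, band=alpha} — freq = 6, hence Accepted.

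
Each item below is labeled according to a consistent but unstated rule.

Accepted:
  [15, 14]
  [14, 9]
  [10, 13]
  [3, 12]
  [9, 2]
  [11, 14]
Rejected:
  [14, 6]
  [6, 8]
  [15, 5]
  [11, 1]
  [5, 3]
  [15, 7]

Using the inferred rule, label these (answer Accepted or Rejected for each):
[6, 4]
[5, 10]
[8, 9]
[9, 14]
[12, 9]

Rejected, Accepted, Accepted, Accepted, Accepted

Rule: sum is odd. This holds for each 'Accepted' example and fails for each 'Rejected' one.
[6, 4]: 6+4 = 10 — doesn't match, so Rejected. [5, 10]: 5+10 = 15 — has this property, so Accepted. [8, 9]: 8+9 = 17 — has this property, so Accepted. [9, 14]: 9+14 = 23 — has this property, so Accepted. [12, 9]: 12+9 = 21 — has this property, so Accepted.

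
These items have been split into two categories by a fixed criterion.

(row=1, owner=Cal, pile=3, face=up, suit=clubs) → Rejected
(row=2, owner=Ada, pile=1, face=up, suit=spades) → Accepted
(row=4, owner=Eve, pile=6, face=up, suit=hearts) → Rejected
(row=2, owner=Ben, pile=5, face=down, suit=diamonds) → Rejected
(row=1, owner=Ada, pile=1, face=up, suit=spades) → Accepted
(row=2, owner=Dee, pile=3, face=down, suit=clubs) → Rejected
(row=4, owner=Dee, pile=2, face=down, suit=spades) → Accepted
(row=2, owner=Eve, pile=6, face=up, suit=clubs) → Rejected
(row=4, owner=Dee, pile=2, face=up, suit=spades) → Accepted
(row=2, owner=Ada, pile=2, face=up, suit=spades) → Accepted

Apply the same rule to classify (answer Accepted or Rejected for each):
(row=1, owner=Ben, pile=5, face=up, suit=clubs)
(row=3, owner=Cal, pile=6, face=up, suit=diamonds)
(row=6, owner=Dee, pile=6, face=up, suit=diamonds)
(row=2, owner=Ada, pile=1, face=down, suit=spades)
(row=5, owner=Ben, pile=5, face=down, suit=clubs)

Rejected, Rejected, Rejected, Accepted, Rejected

A rule that fits every label: suit is spades — true of each 'Accepted' example, false of each 'Rejected' one.
(row=1, owner=Ben, pile=5, face=up, suit=clubs) → suit is clubs → Rejected. (row=3, owner=Cal, pile=6, face=up, suit=diamonds) → suit is diamonds → Rejected. (row=6, owner=Dee, pile=6, face=up, suit=diamonds) → suit is diamonds → Rejected. (row=2, owner=Ada, pile=1, face=down, suit=spades) → suit is spades → Accepted. (row=5, owner=Ben, pile=5, face=down, suit=clubs) → suit is clubs → Rejected.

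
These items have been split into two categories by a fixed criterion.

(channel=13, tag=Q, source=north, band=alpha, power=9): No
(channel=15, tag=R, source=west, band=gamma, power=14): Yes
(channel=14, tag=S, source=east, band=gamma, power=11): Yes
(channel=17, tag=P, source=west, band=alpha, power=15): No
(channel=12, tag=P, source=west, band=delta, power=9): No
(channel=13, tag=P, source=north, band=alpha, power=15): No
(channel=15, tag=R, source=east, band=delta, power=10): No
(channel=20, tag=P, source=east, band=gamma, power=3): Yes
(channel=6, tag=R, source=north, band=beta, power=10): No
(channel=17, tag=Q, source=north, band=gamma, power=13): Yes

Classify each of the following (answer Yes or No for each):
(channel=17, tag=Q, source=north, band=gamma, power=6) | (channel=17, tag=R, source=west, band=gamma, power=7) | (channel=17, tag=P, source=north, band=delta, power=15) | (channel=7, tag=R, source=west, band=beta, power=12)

Looking at the examples, the only property every 'Yes' case has and every 'No' case lacks is: band is gamma.
(channel=17, tag=Q, source=north, band=gamma, power=6) — band is gamma, hence Yes.
(channel=17, tag=R, source=west, band=gamma, power=7) — band is gamma, hence Yes.
(channel=17, tag=P, source=north, band=delta, power=15) — band is delta, hence No.
(channel=7, tag=R, source=west, band=beta, power=12) — band is beta, hence No.

Yes, Yes, No, No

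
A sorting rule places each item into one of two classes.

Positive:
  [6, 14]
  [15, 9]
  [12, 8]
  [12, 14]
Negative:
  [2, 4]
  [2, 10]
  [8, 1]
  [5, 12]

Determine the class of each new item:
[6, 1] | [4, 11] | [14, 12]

Negative, Negative, Positive

A rule that fits every label: sum ≥ 20 — true of each 'Positive' example, false of each 'Negative' one.
[6, 1] → 6+1 = 7 → Negative. [4, 11] → 4+11 = 15 → Negative. [14, 12] → 14+12 = 26 → Positive.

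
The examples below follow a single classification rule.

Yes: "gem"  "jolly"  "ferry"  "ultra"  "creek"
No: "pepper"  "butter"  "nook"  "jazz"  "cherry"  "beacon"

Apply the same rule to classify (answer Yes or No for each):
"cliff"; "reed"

Yes, No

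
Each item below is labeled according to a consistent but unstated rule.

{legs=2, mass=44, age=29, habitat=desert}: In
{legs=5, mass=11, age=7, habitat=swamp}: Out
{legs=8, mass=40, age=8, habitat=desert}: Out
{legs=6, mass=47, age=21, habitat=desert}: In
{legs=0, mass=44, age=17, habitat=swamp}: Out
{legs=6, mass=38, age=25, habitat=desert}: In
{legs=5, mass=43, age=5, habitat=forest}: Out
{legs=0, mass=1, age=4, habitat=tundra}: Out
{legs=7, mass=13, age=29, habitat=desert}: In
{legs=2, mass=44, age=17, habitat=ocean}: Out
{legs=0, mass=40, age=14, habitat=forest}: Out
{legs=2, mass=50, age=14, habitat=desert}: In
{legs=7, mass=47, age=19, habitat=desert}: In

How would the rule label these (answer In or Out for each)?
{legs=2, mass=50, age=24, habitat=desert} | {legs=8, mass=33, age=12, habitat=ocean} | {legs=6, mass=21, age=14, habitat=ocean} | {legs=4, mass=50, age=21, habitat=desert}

In, Out, Out, In

The classifier is using: habitat is desert AND age ≥ 14.
{legs=2, mass=50, age=24, habitat=desert}: habitat is desert, age = 24 — has this property, so In. {legs=8, mass=33, age=12, habitat=ocean}: habitat is ocean, age = 12 — doesn't match, so Out. {legs=6, mass=21, age=14, habitat=ocean}: habitat is ocean, age = 14 — doesn't match, so Out. {legs=4, mass=50, age=21, habitat=desert}: habitat is desert, age = 21 — has this property, so In.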